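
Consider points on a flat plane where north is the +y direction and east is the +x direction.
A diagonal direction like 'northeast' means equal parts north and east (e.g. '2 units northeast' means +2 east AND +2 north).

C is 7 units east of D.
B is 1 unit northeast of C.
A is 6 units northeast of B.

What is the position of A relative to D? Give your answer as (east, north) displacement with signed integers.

Place D at the origin (east=0, north=0).
  C is 7 units east of D: delta (east=+7, north=+0); C at (east=7, north=0).
  B is 1 unit northeast of C: delta (east=+1, north=+1); B at (east=8, north=1).
  A is 6 units northeast of B: delta (east=+6, north=+6); A at (east=14, north=7).
Therefore A relative to D: (east=14, north=7).

Answer: A is at (east=14, north=7) relative to D.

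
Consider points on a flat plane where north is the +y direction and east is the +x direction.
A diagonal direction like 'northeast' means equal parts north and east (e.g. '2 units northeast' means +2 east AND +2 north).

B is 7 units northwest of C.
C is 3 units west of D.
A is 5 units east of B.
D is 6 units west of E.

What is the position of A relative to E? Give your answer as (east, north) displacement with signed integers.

Place E at the origin (east=0, north=0).
  D is 6 units west of E: delta (east=-6, north=+0); D at (east=-6, north=0).
  C is 3 units west of D: delta (east=-3, north=+0); C at (east=-9, north=0).
  B is 7 units northwest of C: delta (east=-7, north=+7); B at (east=-16, north=7).
  A is 5 units east of B: delta (east=+5, north=+0); A at (east=-11, north=7).
Therefore A relative to E: (east=-11, north=7).

Answer: A is at (east=-11, north=7) relative to E.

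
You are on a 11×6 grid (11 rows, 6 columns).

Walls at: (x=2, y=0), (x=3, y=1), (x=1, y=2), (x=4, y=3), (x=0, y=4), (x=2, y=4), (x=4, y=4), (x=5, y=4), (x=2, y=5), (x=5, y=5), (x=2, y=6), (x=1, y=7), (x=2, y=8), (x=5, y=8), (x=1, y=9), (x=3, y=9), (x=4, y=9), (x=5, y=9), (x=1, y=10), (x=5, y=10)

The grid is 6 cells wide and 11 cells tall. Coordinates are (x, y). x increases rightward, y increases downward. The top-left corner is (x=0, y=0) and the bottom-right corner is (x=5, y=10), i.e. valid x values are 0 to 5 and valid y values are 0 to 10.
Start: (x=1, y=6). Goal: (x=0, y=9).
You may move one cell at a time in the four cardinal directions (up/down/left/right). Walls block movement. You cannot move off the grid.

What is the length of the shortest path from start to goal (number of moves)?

Answer: Shortest path length: 4

Derivation:
BFS from (x=1, y=6) until reaching (x=0, y=9):
  Distance 0: (x=1, y=6)
  Distance 1: (x=1, y=5), (x=0, y=6)
  Distance 2: (x=1, y=4), (x=0, y=5), (x=0, y=7)
  Distance 3: (x=1, y=3), (x=0, y=8)
  Distance 4: (x=0, y=3), (x=2, y=3), (x=1, y=8), (x=0, y=9)  <- goal reached here
One shortest path (4 moves): (x=1, y=6) -> (x=0, y=6) -> (x=0, y=7) -> (x=0, y=8) -> (x=0, y=9)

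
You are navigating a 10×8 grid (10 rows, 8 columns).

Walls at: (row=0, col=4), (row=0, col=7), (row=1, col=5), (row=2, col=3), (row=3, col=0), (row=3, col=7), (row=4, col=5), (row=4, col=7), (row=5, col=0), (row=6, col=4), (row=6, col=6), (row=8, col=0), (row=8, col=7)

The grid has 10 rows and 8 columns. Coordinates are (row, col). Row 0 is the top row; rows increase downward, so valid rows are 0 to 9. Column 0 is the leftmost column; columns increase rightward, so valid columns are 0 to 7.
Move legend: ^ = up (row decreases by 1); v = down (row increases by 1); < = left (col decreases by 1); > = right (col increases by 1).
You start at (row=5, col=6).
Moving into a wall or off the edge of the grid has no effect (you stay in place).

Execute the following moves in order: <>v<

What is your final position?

Answer: Final position: (row=5, col=5)

Derivation:
Start: (row=5, col=6)
  < (left): (row=5, col=6) -> (row=5, col=5)
  > (right): (row=5, col=5) -> (row=5, col=6)
  v (down): blocked, stay at (row=5, col=6)
  < (left): (row=5, col=6) -> (row=5, col=5)
Final: (row=5, col=5)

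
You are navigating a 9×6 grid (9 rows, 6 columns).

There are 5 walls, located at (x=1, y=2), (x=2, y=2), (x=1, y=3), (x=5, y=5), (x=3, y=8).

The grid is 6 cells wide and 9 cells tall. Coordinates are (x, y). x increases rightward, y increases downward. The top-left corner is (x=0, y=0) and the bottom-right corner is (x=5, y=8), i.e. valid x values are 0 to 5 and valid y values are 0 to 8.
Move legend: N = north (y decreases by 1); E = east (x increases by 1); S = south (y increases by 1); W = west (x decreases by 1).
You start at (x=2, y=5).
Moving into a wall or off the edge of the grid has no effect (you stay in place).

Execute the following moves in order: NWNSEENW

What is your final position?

Start: (x=2, y=5)
  N (north): (x=2, y=5) -> (x=2, y=4)
  W (west): (x=2, y=4) -> (x=1, y=4)
  N (north): blocked, stay at (x=1, y=4)
  S (south): (x=1, y=4) -> (x=1, y=5)
  E (east): (x=1, y=5) -> (x=2, y=5)
  E (east): (x=2, y=5) -> (x=3, y=5)
  N (north): (x=3, y=5) -> (x=3, y=4)
  W (west): (x=3, y=4) -> (x=2, y=4)
Final: (x=2, y=4)

Answer: Final position: (x=2, y=4)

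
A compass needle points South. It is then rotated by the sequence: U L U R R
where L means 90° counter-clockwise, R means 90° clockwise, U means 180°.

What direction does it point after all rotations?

Answer: Final heading: West

Derivation:
Start: South
  U (U-turn (180°)) -> North
  L (left (90° counter-clockwise)) -> West
  U (U-turn (180°)) -> East
  R (right (90° clockwise)) -> South
  R (right (90° clockwise)) -> West
Final: West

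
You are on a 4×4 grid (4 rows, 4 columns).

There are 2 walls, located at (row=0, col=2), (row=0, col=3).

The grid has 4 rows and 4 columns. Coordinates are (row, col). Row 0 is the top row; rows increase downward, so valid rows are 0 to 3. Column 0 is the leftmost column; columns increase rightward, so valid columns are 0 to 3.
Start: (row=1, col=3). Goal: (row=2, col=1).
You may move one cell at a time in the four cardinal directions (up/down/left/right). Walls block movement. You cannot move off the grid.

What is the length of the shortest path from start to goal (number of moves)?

Answer: Shortest path length: 3

Derivation:
BFS from (row=1, col=3) until reaching (row=2, col=1):
  Distance 0: (row=1, col=3)
  Distance 1: (row=1, col=2), (row=2, col=3)
  Distance 2: (row=1, col=1), (row=2, col=2), (row=3, col=3)
  Distance 3: (row=0, col=1), (row=1, col=0), (row=2, col=1), (row=3, col=2)  <- goal reached here
One shortest path (3 moves): (row=1, col=3) -> (row=1, col=2) -> (row=1, col=1) -> (row=2, col=1)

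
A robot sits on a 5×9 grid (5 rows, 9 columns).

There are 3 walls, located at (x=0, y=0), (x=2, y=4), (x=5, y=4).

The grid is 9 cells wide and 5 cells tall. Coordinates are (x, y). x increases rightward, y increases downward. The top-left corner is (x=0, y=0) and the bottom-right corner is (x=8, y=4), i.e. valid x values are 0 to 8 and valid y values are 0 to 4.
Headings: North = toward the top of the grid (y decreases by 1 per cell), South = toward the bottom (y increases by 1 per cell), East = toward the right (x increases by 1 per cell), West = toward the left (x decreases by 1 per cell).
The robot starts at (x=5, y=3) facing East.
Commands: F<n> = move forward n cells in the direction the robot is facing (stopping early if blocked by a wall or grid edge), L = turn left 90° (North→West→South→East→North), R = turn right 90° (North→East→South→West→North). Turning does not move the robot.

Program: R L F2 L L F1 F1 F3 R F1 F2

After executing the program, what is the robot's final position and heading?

Answer: Final position: (x=2, y=0), facing North

Derivation:
Start: (x=5, y=3), facing East
  R: turn right, now facing South
  L: turn left, now facing East
  F2: move forward 2, now at (x=7, y=3)
  L: turn left, now facing North
  L: turn left, now facing West
  F1: move forward 1, now at (x=6, y=3)
  F1: move forward 1, now at (x=5, y=3)
  F3: move forward 3, now at (x=2, y=3)
  R: turn right, now facing North
  F1: move forward 1, now at (x=2, y=2)
  F2: move forward 2, now at (x=2, y=0)
Final: (x=2, y=0), facing North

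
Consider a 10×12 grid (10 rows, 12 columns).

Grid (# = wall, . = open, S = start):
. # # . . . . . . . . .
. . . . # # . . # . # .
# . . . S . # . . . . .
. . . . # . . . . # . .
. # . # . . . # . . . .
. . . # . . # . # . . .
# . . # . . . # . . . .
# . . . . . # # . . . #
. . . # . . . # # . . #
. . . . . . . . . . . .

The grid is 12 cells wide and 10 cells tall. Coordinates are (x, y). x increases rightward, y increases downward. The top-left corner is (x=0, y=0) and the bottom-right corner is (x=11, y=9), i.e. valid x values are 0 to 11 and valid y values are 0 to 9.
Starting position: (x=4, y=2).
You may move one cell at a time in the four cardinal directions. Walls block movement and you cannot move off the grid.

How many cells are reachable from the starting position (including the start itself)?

BFS flood-fill from (x=4, y=2):
  Distance 0: (x=4, y=2)
  Distance 1: (x=3, y=2), (x=5, y=2)
  Distance 2: (x=3, y=1), (x=2, y=2), (x=3, y=3), (x=5, y=3)
  Distance 3: (x=3, y=0), (x=2, y=1), (x=1, y=2), (x=2, y=3), (x=6, y=3), (x=5, y=4)
  Distance 4: (x=4, y=0), (x=1, y=1), (x=1, y=3), (x=7, y=3), (x=2, y=4), (x=4, y=4), (x=6, y=4), (x=5, y=5)
  Distance 5: (x=5, y=0), (x=0, y=1), (x=7, y=2), (x=0, y=3), (x=8, y=3), (x=2, y=5), (x=4, y=5), (x=5, y=6)
  Distance 6: (x=0, y=0), (x=6, y=0), (x=7, y=1), (x=8, y=2), (x=0, y=4), (x=8, y=4), (x=1, y=5), (x=2, y=6), (x=4, y=6), (x=6, y=6), (x=5, y=7)
  Distance 7: (x=7, y=0), (x=6, y=1), (x=9, y=2), (x=9, y=4), (x=0, y=5), (x=1, y=6), (x=2, y=7), (x=4, y=7), (x=5, y=8)
  Distance 8: (x=8, y=0), (x=9, y=1), (x=10, y=2), (x=10, y=4), (x=9, y=5), (x=1, y=7), (x=3, y=7), (x=2, y=8), (x=4, y=8), (x=6, y=8), (x=5, y=9)
  Distance 9: (x=9, y=0), (x=11, y=2), (x=10, y=3), (x=11, y=4), (x=10, y=5), (x=9, y=6), (x=1, y=8), (x=2, y=9), (x=4, y=9), (x=6, y=9)
  Distance 10: (x=10, y=0), (x=11, y=1), (x=11, y=3), (x=11, y=5), (x=8, y=6), (x=10, y=6), (x=9, y=7), (x=0, y=8), (x=1, y=9), (x=3, y=9), (x=7, y=9)
  Distance 11: (x=11, y=0), (x=11, y=6), (x=8, y=7), (x=10, y=7), (x=9, y=8), (x=0, y=9), (x=8, y=9)
  Distance 12: (x=10, y=8), (x=9, y=9)
  Distance 13: (x=10, y=9)
  Distance 14: (x=11, y=9)
Total reachable: 92 (grid has 93 open cells total)

Answer: Reachable cells: 92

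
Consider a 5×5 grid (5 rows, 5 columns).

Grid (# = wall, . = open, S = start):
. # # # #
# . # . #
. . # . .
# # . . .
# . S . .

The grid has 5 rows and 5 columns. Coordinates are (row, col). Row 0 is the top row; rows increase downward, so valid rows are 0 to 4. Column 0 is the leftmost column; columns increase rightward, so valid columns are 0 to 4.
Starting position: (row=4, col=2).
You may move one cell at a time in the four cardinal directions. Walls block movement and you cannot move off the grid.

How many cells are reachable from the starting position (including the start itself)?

Answer: Reachable cells: 10

Derivation:
BFS flood-fill from (row=4, col=2):
  Distance 0: (row=4, col=2)
  Distance 1: (row=3, col=2), (row=4, col=1), (row=4, col=3)
  Distance 2: (row=3, col=3), (row=4, col=4)
  Distance 3: (row=2, col=3), (row=3, col=4)
  Distance 4: (row=1, col=3), (row=2, col=4)
Total reachable: 10 (grid has 14 open cells total)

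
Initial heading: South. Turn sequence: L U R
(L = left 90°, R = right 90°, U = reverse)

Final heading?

Answer: Final heading: North

Derivation:
Start: South
  L (left (90° counter-clockwise)) -> East
  U (U-turn (180°)) -> West
  R (right (90° clockwise)) -> North
Final: North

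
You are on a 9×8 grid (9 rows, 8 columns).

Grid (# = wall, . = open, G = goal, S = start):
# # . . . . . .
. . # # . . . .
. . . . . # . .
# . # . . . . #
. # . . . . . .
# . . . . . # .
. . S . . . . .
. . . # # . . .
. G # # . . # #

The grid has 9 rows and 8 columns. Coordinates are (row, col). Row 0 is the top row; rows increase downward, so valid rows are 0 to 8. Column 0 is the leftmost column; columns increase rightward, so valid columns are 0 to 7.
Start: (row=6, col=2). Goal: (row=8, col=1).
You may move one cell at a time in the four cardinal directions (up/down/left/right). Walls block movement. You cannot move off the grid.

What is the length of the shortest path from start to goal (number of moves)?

Answer: Shortest path length: 3

Derivation:
BFS from (row=6, col=2) until reaching (row=8, col=1):
  Distance 0: (row=6, col=2)
  Distance 1: (row=5, col=2), (row=6, col=1), (row=6, col=3), (row=7, col=2)
  Distance 2: (row=4, col=2), (row=5, col=1), (row=5, col=3), (row=6, col=0), (row=6, col=4), (row=7, col=1)
  Distance 3: (row=4, col=3), (row=5, col=4), (row=6, col=5), (row=7, col=0), (row=8, col=1)  <- goal reached here
One shortest path (3 moves): (row=6, col=2) -> (row=6, col=1) -> (row=7, col=1) -> (row=8, col=1)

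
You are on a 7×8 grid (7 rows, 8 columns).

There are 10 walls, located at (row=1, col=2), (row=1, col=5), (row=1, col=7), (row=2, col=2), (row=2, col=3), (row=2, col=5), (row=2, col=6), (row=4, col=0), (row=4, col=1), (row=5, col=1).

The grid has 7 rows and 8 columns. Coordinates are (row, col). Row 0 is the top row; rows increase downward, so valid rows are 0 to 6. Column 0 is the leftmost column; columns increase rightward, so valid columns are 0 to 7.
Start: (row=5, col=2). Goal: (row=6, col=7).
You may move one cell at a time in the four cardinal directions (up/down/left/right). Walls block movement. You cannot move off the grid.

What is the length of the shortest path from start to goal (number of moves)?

BFS from (row=5, col=2) until reaching (row=6, col=7):
  Distance 0: (row=5, col=2)
  Distance 1: (row=4, col=2), (row=5, col=3), (row=6, col=2)
  Distance 2: (row=3, col=2), (row=4, col=3), (row=5, col=4), (row=6, col=1), (row=6, col=3)
  Distance 3: (row=3, col=1), (row=3, col=3), (row=4, col=4), (row=5, col=5), (row=6, col=0), (row=6, col=4)
  Distance 4: (row=2, col=1), (row=3, col=0), (row=3, col=4), (row=4, col=5), (row=5, col=0), (row=5, col=6), (row=6, col=5)
  Distance 5: (row=1, col=1), (row=2, col=0), (row=2, col=4), (row=3, col=5), (row=4, col=6), (row=5, col=7), (row=6, col=6)
  Distance 6: (row=0, col=1), (row=1, col=0), (row=1, col=4), (row=3, col=6), (row=4, col=7), (row=6, col=7)  <- goal reached here
One shortest path (6 moves): (row=5, col=2) -> (row=5, col=3) -> (row=5, col=4) -> (row=5, col=5) -> (row=5, col=6) -> (row=5, col=7) -> (row=6, col=7)

Answer: Shortest path length: 6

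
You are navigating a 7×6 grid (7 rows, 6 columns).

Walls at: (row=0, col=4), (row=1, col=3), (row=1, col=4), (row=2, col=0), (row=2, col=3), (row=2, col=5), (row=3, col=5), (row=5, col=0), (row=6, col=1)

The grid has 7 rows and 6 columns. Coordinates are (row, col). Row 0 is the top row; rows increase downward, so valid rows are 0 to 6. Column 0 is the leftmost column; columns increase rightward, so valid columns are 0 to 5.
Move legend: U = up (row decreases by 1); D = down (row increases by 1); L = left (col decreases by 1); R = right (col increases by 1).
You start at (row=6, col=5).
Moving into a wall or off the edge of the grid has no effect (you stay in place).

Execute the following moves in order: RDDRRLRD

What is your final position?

Answer: Final position: (row=6, col=5)

Derivation:
Start: (row=6, col=5)
  R (right): blocked, stay at (row=6, col=5)
  D (down): blocked, stay at (row=6, col=5)
  D (down): blocked, stay at (row=6, col=5)
  R (right): blocked, stay at (row=6, col=5)
  R (right): blocked, stay at (row=6, col=5)
  L (left): (row=6, col=5) -> (row=6, col=4)
  R (right): (row=6, col=4) -> (row=6, col=5)
  D (down): blocked, stay at (row=6, col=5)
Final: (row=6, col=5)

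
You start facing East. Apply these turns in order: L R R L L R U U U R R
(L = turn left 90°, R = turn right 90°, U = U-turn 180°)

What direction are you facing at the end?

Answer: Final heading: East

Derivation:
Start: East
  L (left (90° counter-clockwise)) -> North
  R (right (90° clockwise)) -> East
  R (right (90° clockwise)) -> South
  L (left (90° counter-clockwise)) -> East
  L (left (90° counter-clockwise)) -> North
  R (right (90° clockwise)) -> East
  U (U-turn (180°)) -> West
  U (U-turn (180°)) -> East
  U (U-turn (180°)) -> West
  R (right (90° clockwise)) -> North
  R (right (90° clockwise)) -> East
Final: East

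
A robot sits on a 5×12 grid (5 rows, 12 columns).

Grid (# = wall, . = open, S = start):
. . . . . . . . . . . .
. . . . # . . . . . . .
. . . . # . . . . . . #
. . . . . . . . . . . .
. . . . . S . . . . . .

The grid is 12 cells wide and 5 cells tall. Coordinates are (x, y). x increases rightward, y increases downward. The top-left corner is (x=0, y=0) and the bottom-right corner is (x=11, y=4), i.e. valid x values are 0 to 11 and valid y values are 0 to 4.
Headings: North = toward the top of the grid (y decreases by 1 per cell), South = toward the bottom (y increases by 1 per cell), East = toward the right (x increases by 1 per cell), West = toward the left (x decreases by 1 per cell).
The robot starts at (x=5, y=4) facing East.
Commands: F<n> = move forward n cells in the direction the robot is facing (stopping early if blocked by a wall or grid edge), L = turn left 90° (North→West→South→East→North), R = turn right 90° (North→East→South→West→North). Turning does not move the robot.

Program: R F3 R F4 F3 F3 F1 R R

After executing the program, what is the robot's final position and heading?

Start: (x=5, y=4), facing East
  R: turn right, now facing South
  F3: move forward 0/3 (blocked), now at (x=5, y=4)
  R: turn right, now facing West
  F4: move forward 4, now at (x=1, y=4)
  F3: move forward 1/3 (blocked), now at (x=0, y=4)
  F3: move forward 0/3 (blocked), now at (x=0, y=4)
  F1: move forward 0/1 (blocked), now at (x=0, y=4)
  R: turn right, now facing North
  R: turn right, now facing East
Final: (x=0, y=4), facing East

Answer: Final position: (x=0, y=4), facing East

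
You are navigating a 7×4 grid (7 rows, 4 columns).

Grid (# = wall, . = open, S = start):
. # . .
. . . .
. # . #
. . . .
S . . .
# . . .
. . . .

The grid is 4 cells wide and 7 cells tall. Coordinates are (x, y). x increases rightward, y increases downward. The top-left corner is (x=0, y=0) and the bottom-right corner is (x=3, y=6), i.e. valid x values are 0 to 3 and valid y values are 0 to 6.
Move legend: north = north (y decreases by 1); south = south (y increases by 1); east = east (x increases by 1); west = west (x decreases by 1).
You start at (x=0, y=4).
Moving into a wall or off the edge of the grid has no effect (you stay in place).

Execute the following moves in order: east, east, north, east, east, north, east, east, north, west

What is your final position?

Start: (x=0, y=4)
  east (east): (x=0, y=4) -> (x=1, y=4)
  east (east): (x=1, y=4) -> (x=2, y=4)
  north (north): (x=2, y=4) -> (x=2, y=3)
  east (east): (x=2, y=3) -> (x=3, y=3)
  east (east): blocked, stay at (x=3, y=3)
  north (north): blocked, stay at (x=3, y=3)
  east (east): blocked, stay at (x=3, y=3)
  east (east): blocked, stay at (x=3, y=3)
  north (north): blocked, stay at (x=3, y=3)
  west (west): (x=3, y=3) -> (x=2, y=3)
Final: (x=2, y=3)

Answer: Final position: (x=2, y=3)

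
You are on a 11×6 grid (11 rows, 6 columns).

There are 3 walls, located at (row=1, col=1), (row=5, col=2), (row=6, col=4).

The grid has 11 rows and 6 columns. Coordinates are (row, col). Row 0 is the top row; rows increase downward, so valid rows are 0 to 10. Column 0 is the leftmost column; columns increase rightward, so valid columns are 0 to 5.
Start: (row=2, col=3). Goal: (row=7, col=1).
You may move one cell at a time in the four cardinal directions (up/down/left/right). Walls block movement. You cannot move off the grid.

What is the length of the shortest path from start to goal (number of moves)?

Answer: Shortest path length: 7

Derivation:
BFS from (row=2, col=3) until reaching (row=7, col=1):
  Distance 0: (row=2, col=3)
  Distance 1: (row=1, col=3), (row=2, col=2), (row=2, col=4), (row=3, col=3)
  Distance 2: (row=0, col=3), (row=1, col=2), (row=1, col=4), (row=2, col=1), (row=2, col=5), (row=3, col=2), (row=3, col=4), (row=4, col=3)
  Distance 3: (row=0, col=2), (row=0, col=4), (row=1, col=5), (row=2, col=0), (row=3, col=1), (row=3, col=5), (row=4, col=2), (row=4, col=4), (row=5, col=3)
  Distance 4: (row=0, col=1), (row=0, col=5), (row=1, col=0), (row=3, col=0), (row=4, col=1), (row=4, col=5), (row=5, col=4), (row=6, col=3)
  Distance 5: (row=0, col=0), (row=4, col=0), (row=5, col=1), (row=5, col=5), (row=6, col=2), (row=7, col=3)
  Distance 6: (row=5, col=0), (row=6, col=1), (row=6, col=5), (row=7, col=2), (row=7, col=4), (row=8, col=3)
  Distance 7: (row=6, col=0), (row=7, col=1), (row=7, col=5), (row=8, col=2), (row=8, col=4), (row=9, col=3)  <- goal reached here
One shortest path (7 moves): (row=2, col=3) -> (row=2, col=2) -> (row=2, col=1) -> (row=3, col=1) -> (row=4, col=1) -> (row=5, col=1) -> (row=6, col=1) -> (row=7, col=1)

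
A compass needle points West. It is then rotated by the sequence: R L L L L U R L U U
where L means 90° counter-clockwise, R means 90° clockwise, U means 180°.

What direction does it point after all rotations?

Start: West
  R (right (90° clockwise)) -> North
  L (left (90° counter-clockwise)) -> West
  L (left (90° counter-clockwise)) -> South
  L (left (90° counter-clockwise)) -> East
  L (left (90° counter-clockwise)) -> North
  U (U-turn (180°)) -> South
  R (right (90° clockwise)) -> West
  L (left (90° counter-clockwise)) -> South
  U (U-turn (180°)) -> North
  U (U-turn (180°)) -> South
Final: South

Answer: Final heading: South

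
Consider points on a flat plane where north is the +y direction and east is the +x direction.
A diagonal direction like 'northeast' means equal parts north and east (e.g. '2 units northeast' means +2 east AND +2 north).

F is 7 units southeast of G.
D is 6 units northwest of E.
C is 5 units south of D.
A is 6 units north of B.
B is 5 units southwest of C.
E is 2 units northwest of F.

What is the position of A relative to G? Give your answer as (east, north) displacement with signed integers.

Answer: A is at (east=-6, north=-3) relative to G.

Derivation:
Place G at the origin (east=0, north=0).
  F is 7 units southeast of G: delta (east=+7, north=-7); F at (east=7, north=-7).
  E is 2 units northwest of F: delta (east=-2, north=+2); E at (east=5, north=-5).
  D is 6 units northwest of E: delta (east=-6, north=+6); D at (east=-1, north=1).
  C is 5 units south of D: delta (east=+0, north=-5); C at (east=-1, north=-4).
  B is 5 units southwest of C: delta (east=-5, north=-5); B at (east=-6, north=-9).
  A is 6 units north of B: delta (east=+0, north=+6); A at (east=-6, north=-3).
Therefore A relative to G: (east=-6, north=-3).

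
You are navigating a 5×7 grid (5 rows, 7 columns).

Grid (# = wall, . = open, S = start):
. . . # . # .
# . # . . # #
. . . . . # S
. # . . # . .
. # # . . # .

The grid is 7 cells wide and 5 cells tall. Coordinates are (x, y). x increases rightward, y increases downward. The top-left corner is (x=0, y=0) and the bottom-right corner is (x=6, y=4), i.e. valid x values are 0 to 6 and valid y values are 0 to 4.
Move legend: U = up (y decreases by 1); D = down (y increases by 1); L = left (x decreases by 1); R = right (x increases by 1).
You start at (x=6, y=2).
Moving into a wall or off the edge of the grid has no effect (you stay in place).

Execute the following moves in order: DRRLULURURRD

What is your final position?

Start: (x=6, y=2)
  D (down): (x=6, y=2) -> (x=6, y=3)
  R (right): blocked, stay at (x=6, y=3)
  R (right): blocked, stay at (x=6, y=3)
  L (left): (x=6, y=3) -> (x=5, y=3)
  U (up): blocked, stay at (x=5, y=3)
  L (left): blocked, stay at (x=5, y=3)
  U (up): blocked, stay at (x=5, y=3)
  R (right): (x=5, y=3) -> (x=6, y=3)
  U (up): (x=6, y=3) -> (x=6, y=2)
  R (right): blocked, stay at (x=6, y=2)
  R (right): blocked, stay at (x=6, y=2)
  D (down): (x=6, y=2) -> (x=6, y=3)
Final: (x=6, y=3)

Answer: Final position: (x=6, y=3)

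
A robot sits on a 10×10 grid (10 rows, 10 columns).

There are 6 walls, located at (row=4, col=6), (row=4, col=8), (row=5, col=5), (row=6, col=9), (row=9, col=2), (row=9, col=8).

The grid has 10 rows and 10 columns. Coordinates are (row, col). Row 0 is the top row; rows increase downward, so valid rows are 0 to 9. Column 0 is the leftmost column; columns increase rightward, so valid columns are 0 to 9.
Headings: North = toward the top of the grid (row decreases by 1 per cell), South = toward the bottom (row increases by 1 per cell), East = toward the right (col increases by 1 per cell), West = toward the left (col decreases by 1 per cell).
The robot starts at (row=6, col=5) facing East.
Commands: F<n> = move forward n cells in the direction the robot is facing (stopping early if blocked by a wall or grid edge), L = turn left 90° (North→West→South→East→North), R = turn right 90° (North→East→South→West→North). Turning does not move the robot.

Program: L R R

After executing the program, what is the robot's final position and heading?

Start: (row=6, col=5), facing East
  L: turn left, now facing North
  R: turn right, now facing East
  R: turn right, now facing South
Final: (row=6, col=5), facing South

Answer: Final position: (row=6, col=5), facing South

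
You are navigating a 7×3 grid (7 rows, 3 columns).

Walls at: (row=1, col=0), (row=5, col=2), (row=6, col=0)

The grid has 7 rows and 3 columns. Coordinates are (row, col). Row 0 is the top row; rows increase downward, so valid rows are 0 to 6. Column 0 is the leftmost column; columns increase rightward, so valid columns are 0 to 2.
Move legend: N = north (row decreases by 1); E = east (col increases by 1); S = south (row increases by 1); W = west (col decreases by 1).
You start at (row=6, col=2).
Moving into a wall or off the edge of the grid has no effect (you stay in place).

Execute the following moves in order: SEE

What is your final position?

Answer: Final position: (row=6, col=2)

Derivation:
Start: (row=6, col=2)
  S (south): blocked, stay at (row=6, col=2)
  E (east): blocked, stay at (row=6, col=2)
  E (east): blocked, stay at (row=6, col=2)
Final: (row=6, col=2)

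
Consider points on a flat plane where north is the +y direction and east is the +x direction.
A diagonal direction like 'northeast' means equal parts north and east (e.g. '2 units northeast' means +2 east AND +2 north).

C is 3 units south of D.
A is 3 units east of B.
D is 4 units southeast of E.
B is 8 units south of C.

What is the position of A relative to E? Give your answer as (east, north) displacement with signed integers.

Place E at the origin (east=0, north=0).
  D is 4 units southeast of E: delta (east=+4, north=-4); D at (east=4, north=-4).
  C is 3 units south of D: delta (east=+0, north=-3); C at (east=4, north=-7).
  B is 8 units south of C: delta (east=+0, north=-8); B at (east=4, north=-15).
  A is 3 units east of B: delta (east=+3, north=+0); A at (east=7, north=-15).
Therefore A relative to E: (east=7, north=-15).

Answer: A is at (east=7, north=-15) relative to E.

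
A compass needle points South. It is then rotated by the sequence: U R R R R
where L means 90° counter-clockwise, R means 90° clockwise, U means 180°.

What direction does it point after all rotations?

Answer: Final heading: North

Derivation:
Start: South
  U (U-turn (180°)) -> North
  R (right (90° clockwise)) -> East
  R (right (90° clockwise)) -> South
  R (right (90° clockwise)) -> West
  R (right (90° clockwise)) -> North
Final: North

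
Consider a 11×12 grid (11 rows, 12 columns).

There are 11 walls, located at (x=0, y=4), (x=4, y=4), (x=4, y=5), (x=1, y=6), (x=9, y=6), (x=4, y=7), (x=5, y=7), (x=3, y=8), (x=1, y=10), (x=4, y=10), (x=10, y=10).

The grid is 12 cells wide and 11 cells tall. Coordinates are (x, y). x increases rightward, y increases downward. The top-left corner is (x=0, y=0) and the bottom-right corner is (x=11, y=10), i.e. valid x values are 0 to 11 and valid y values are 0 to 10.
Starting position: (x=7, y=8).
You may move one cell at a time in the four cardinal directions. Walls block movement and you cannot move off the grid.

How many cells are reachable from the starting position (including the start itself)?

BFS flood-fill from (x=7, y=8):
  Distance 0: (x=7, y=8)
  Distance 1: (x=7, y=7), (x=6, y=8), (x=8, y=8), (x=7, y=9)
  Distance 2: (x=7, y=6), (x=6, y=7), (x=8, y=7), (x=5, y=8), (x=9, y=8), (x=6, y=9), (x=8, y=9), (x=7, y=10)
  Distance 3: (x=7, y=5), (x=6, y=6), (x=8, y=6), (x=9, y=7), (x=4, y=8), (x=10, y=8), (x=5, y=9), (x=9, y=9), (x=6, y=10), (x=8, y=10)
  Distance 4: (x=7, y=4), (x=6, y=5), (x=8, y=5), (x=5, y=6), (x=10, y=7), (x=11, y=8), (x=4, y=9), (x=10, y=9), (x=5, y=10), (x=9, y=10)
  Distance 5: (x=7, y=3), (x=6, y=4), (x=8, y=4), (x=5, y=5), (x=9, y=5), (x=4, y=6), (x=10, y=6), (x=11, y=7), (x=3, y=9), (x=11, y=9)
  Distance 6: (x=7, y=2), (x=6, y=3), (x=8, y=3), (x=5, y=4), (x=9, y=4), (x=10, y=5), (x=3, y=6), (x=11, y=6), (x=2, y=9), (x=3, y=10), (x=11, y=10)
  Distance 7: (x=7, y=1), (x=6, y=2), (x=8, y=2), (x=5, y=3), (x=9, y=3), (x=10, y=4), (x=3, y=5), (x=11, y=5), (x=2, y=6), (x=3, y=7), (x=2, y=8), (x=1, y=9), (x=2, y=10)
  Distance 8: (x=7, y=0), (x=6, y=1), (x=8, y=1), (x=5, y=2), (x=9, y=2), (x=4, y=3), (x=10, y=3), (x=3, y=4), (x=11, y=4), (x=2, y=5), (x=2, y=7), (x=1, y=8), (x=0, y=9)
  Distance 9: (x=6, y=0), (x=8, y=0), (x=5, y=1), (x=9, y=1), (x=4, y=2), (x=10, y=2), (x=3, y=3), (x=11, y=3), (x=2, y=4), (x=1, y=5), (x=1, y=7), (x=0, y=8), (x=0, y=10)
  Distance 10: (x=5, y=0), (x=9, y=0), (x=4, y=1), (x=10, y=1), (x=3, y=2), (x=11, y=2), (x=2, y=3), (x=1, y=4), (x=0, y=5), (x=0, y=7)
  Distance 11: (x=4, y=0), (x=10, y=0), (x=3, y=1), (x=11, y=1), (x=2, y=2), (x=1, y=3), (x=0, y=6)
  Distance 12: (x=3, y=0), (x=11, y=0), (x=2, y=1), (x=1, y=2), (x=0, y=3)
  Distance 13: (x=2, y=0), (x=1, y=1), (x=0, y=2)
  Distance 14: (x=1, y=0), (x=0, y=1)
  Distance 15: (x=0, y=0)
Total reachable: 121 (grid has 121 open cells total)

Answer: Reachable cells: 121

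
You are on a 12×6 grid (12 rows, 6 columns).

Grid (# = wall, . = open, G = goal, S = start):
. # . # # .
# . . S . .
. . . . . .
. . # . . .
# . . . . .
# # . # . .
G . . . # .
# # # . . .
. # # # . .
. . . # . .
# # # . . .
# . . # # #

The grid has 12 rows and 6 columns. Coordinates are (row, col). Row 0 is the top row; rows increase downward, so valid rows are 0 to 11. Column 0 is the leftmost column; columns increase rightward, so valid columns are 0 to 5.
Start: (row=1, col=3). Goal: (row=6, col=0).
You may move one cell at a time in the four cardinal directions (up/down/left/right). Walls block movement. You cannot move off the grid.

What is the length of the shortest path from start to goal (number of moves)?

BFS from (row=1, col=3) until reaching (row=6, col=0):
  Distance 0: (row=1, col=3)
  Distance 1: (row=1, col=2), (row=1, col=4), (row=2, col=3)
  Distance 2: (row=0, col=2), (row=1, col=1), (row=1, col=5), (row=2, col=2), (row=2, col=4), (row=3, col=3)
  Distance 3: (row=0, col=5), (row=2, col=1), (row=2, col=5), (row=3, col=4), (row=4, col=3)
  Distance 4: (row=2, col=0), (row=3, col=1), (row=3, col=5), (row=4, col=2), (row=4, col=4)
  Distance 5: (row=3, col=0), (row=4, col=1), (row=4, col=5), (row=5, col=2), (row=5, col=4)
  Distance 6: (row=5, col=5), (row=6, col=2)
  Distance 7: (row=6, col=1), (row=6, col=3), (row=6, col=5)
  Distance 8: (row=6, col=0), (row=7, col=3), (row=7, col=5)  <- goal reached here
One shortest path (8 moves): (row=1, col=3) -> (row=2, col=3) -> (row=3, col=3) -> (row=4, col=3) -> (row=4, col=2) -> (row=5, col=2) -> (row=6, col=2) -> (row=6, col=1) -> (row=6, col=0)

Answer: Shortest path length: 8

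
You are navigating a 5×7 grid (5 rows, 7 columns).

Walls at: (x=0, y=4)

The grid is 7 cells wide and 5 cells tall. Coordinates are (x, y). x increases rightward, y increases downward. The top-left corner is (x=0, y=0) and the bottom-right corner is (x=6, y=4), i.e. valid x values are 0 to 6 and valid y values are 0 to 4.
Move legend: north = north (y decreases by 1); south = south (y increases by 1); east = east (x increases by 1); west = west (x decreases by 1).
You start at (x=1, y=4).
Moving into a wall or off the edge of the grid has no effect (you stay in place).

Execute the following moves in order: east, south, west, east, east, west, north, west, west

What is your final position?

Answer: Final position: (x=0, y=3)

Derivation:
Start: (x=1, y=4)
  east (east): (x=1, y=4) -> (x=2, y=4)
  south (south): blocked, stay at (x=2, y=4)
  west (west): (x=2, y=4) -> (x=1, y=4)
  east (east): (x=1, y=4) -> (x=2, y=4)
  east (east): (x=2, y=4) -> (x=3, y=4)
  west (west): (x=3, y=4) -> (x=2, y=4)
  north (north): (x=2, y=4) -> (x=2, y=3)
  west (west): (x=2, y=3) -> (x=1, y=3)
  west (west): (x=1, y=3) -> (x=0, y=3)
Final: (x=0, y=3)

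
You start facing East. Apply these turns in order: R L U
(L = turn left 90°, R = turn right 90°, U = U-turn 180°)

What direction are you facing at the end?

Start: East
  R (right (90° clockwise)) -> South
  L (left (90° counter-clockwise)) -> East
  U (U-turn (180°)) -> West
Final: West

Answer: Final heading: West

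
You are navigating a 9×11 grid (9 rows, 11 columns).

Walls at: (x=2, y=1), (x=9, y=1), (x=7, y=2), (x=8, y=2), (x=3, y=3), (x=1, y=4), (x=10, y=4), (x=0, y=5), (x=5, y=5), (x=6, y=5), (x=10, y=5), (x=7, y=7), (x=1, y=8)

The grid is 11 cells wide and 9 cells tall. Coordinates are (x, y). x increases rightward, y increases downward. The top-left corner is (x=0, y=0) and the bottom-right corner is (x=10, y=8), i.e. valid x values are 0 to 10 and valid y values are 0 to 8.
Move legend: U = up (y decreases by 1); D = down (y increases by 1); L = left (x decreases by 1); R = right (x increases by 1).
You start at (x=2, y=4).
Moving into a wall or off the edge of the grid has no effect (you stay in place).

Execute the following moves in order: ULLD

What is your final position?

Start: (x=2, y=4)
  U (up): (x=2, y=4) -> (x=2, y=3)
  L (left): (x=2, y=3) -> (x=1, y=3)
  L (left): (x=1, y=3) -> (x=0, y=3)
  D (down): (x=0, y=3) -> (x=0, y=4)
Final: (x=0, y=4)

Answer: Final position: (x=0, y=4)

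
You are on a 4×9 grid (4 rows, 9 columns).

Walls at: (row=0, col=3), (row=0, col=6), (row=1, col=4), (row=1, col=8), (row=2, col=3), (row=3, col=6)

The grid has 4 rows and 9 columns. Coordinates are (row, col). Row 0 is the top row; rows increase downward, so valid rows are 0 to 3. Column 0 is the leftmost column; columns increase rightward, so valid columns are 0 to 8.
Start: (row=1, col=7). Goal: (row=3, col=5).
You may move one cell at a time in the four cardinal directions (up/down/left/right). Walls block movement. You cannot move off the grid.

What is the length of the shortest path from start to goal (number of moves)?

BFS from (row=1, col=7) until reaching (row=3, col=5):
  Distance 0: (row=1, col=7)
  Distance 1: (row=0, col=7), (row=1, col=6), (row=2, col=7)
  Distance 2: (row=0, col=8), (row=1, col=5), (row=2, col=6), (row=2, col=8), (row=3, col=7)
  Distance 3: (row=0, col=5), (row=2, col=5), (row=3, col=8)
  Distance 4: (row=0, col=4), (row=2, col=4), (row=3, col=5)  <- goal reached here
One shortest path (4 moves): (row=1, col=7) -> (row=1, col=6) -> (row=1, col=5) -> (row=2, col=5) -> (row=3, col=5)

Answer: Shortest path length: 4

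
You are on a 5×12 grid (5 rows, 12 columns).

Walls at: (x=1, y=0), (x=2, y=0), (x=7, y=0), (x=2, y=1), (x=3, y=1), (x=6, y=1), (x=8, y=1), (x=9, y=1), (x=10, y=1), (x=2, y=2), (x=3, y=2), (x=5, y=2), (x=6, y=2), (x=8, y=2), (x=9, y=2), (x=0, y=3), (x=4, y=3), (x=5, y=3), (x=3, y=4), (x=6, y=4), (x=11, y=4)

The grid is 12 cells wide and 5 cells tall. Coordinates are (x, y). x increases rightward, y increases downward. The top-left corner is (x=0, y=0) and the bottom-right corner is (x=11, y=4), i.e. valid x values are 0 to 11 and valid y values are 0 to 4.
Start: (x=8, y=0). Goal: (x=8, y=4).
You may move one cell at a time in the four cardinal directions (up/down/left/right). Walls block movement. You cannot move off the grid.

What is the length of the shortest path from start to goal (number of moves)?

BFS from (x=8, y=0) until reaching (x=8, y=4):
  Distance 0: (x=8, y=0)
  Distance 1: (x=9, y=0)
  Distance 2: (x=10, y=0)
  Distance 3: (x=11, y=0)
  Distance 4: (x=11, y=1)
  Distance 5: (x=11, y=2)
  Distance 6: (x=10, y=2), (x=11, y=3)
  Distance 7: (x=10, y=3)
  Distance 8: (x=9, y=3), (x=10, y=4)
  Distance 9: (x=8, y=3), (x=9, y=4)
  Distance 10: (x=7, y=3), (x=8, y=4)  <- goal reached here
One shortest path (10 moves): (x=8, y=0) -> (x=9, y=0) -> (x=10, y=0) -> (x=11, y=0) -> (x=11, y=1) -> (x=11, y=2) -> (x=10, y=2) -> (x=10, y=3) -> (x=9, y=3) -> (x=8, y=3) -> (x=8, y=4)

Answer: Shortest path length: 10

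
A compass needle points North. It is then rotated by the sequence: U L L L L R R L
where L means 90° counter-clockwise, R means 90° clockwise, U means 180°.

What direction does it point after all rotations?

Start: North
  U (U-turn (180°)) -> South
  L (left (90° counter-clockwise)) -> East
  L (left (90° counter-clockwise)) -> North
  L (left (90° counter-clockwise)) -> West
  L (left (90° counter-clockwise)) -> South
  R (right (90° clockwise)) -> West
  R (right (90° clockwise)) -> North
  L (left (90° counter-clockwise)) -> West
Final: West

Answer: Final heading: West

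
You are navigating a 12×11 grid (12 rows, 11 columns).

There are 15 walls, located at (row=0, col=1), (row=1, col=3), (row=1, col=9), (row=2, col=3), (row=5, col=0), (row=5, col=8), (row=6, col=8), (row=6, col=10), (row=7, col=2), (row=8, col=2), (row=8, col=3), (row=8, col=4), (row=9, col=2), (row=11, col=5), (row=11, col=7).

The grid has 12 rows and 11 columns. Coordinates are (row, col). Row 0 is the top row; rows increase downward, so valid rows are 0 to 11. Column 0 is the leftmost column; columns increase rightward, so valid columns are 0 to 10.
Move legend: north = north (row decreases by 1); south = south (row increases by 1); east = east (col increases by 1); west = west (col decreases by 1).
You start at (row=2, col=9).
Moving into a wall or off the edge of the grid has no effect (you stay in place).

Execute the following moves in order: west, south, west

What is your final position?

Start: (row=2, col=9)
  west (west): (row=2, col=9) -> (row=2, col=8)
  south (south): (row=2, col=8) -> (row=3, col=8)
  west (west): (row=3, col=8) -> (row=3, col=7)
Final: (row=3, col=7)

Answer: Final position: (row=3, col=7)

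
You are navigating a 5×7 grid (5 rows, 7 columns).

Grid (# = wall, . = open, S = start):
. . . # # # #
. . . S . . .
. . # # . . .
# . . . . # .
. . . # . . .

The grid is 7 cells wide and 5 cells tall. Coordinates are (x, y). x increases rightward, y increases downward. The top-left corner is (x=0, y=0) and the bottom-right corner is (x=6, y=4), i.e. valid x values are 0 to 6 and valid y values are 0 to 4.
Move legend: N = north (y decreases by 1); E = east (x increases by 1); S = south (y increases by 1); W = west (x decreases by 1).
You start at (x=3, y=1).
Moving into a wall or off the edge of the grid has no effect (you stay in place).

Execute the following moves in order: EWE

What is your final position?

Start: (x=3, y=1)
  E (east): (x=3, y=1) -> (x=4, y=1)
  W (west): (x=4, y=1) -> (x=3, y=1)
  E (east): (x=3, y=1) -> (x=4, y=1)
Final: (x=4, y=1)

Answer: Final position: (x=4, y=1)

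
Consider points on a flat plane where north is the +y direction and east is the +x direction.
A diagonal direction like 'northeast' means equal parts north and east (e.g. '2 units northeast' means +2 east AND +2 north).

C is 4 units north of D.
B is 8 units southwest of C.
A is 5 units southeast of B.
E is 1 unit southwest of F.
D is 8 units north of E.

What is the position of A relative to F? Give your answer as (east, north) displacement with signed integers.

Place F at the origin (east=0, north=0).
  E is 1 unit southwest of F: delta (east=-1, north=-1); E at (east=-1, north=-1).
  D is 8 units north of E: delta (east=+0, north=+8); D at (east=-1, north=7).
  C is 4 units north of D: delta (east=+0, north=+4); C at (east=-1, north=11).
  B is 8 units southwest of C: delta (east=-8, north=-8); B at (east=-9, north=3).
  A is 5 units southeast of B: delta (east=+5, north=-5); A at (east=-4, north=-2).
Therefore A relative to F: (east=-4, north=-2).

Answer: A is at (east=-4, north=-2) relative to F.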